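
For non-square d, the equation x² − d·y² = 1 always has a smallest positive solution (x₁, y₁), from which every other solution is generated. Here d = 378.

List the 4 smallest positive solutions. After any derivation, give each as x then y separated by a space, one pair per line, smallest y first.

d=378: √d = [19; 2,3,1,4,1,3,2,38] (ℓ=8, even), read p_7/q_7
step 0: (19, 1)  from 19·(1,0) + (0,1)
…
step 2: (136, 7)  from 3·(39,2) + (19,1)
step 3: (175, 9)  from 1·(136,7) + (39,2)
…
step 5: (1011, 52)  from 1·(836,43) + (175,9)
step 6: (3869, 199)  from 3·(1011,52) + (836,43)
step 7: (8749, 450)  from 2·(3869,199) + (1011,52)
→ (8749, 450).  Check: 8749²=76545001, 378·450²=76545000, difference 1.
n=2: (8749,450)∘(8749,450) = (8749·8749+378·450·450, 8749·450+450·8749) = (153090001,7874100)
n=3: (153090001,7874100)∘(8749,450) = (8749·153090001+378·450·7874100, 8749·7874100+450·153090001) = (2678768828749,137781001350)
n=4: (2678768828749,137781001350)∘(8749,450) = (8749·2678768828749+378·450·137781001350, 8749·137781001350+450·2678768828749) = (46873096812360001,2410891953748200)

8749 450
153090001 7874100
2678768828749 137781001350
46873096812360001 2410891953748200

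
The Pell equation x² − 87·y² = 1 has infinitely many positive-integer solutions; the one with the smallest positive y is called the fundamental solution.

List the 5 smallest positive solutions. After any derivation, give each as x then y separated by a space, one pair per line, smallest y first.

28 3
1567 168
87724 9405
4910977 526512
274926988 29475267

d=87: √d = [9; 3,18] (ℓ=2, even), read p_1/q_1
i=0: a=9 ⇒ p=9, q=1
i=1: a=3 ⇒ p=28, q=3
(x₁, y₁) = (28, 3);  28² − 87·3² = 1 ✓
n=2: (28,3)∘(28,3) = (28·28+87·3·3, 28·3+3·28) = (1567,168)
n=3: (1567,168)∘(28,3) = (28·1567+87·3·168, 28·168+3·1567) = (87724,9405)
n=4: (87724,9405)∘(28,3) = (28·87724+87·3·9405, 28·9405+3·87724) = (4910977,526512)
n=5: (4910977,526512)∘(28,3) = (28·4910977+87·3·526512, 28·526512+3·4910977) = (274926988,29475267)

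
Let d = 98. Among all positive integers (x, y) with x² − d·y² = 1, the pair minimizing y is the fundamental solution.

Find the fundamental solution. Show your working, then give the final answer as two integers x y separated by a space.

d=98: √d = [9; 1,8,1,18] (ℓ=4, even), read p_3/q_3
step 0: (9, 1)  from 9·(1,0) + (0,1)
step 1: (10, 1)  from 1·(9,1) + (1,0)
step 2: (89, 9)  from 8·(10,1) + (9,1)
step 3: (99, 10)  from 1·(89,9) + (10,1)
fundamental: x₁=99, y₁=10  (since 9801 − 98·100 = 1)

99 10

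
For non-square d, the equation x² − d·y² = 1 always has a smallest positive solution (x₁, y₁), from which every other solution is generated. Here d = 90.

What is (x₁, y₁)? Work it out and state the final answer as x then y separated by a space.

19 2

√90 → a₀=9, period (2,18); ℓ=2 even so k=1
a_0=9:  p_0=9·1+0=9,  q_0=9·0+1=1
a_1=2:  p_1=2·9+1=19,  q_1=2·1+0=2
fundamental: x₁=19, y₁=2  (since 361 − 90·4 = 1)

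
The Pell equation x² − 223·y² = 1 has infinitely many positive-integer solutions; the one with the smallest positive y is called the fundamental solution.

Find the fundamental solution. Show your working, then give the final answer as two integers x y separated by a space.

224 15

√223 = [14; 1,13,1,28, …], period ℓ=4 (even) → k=3
i=0: a=14 ⇒ p=14, q=1
i=1: a=1 ⇒ p=15, q=1
i=2: a=13 ⇒ p=209, q=14
i=3: a=1 ⇒ p=224, q=15
fundamental: x₁=224, y₁=15  (since 50176 − 223·225 = 1)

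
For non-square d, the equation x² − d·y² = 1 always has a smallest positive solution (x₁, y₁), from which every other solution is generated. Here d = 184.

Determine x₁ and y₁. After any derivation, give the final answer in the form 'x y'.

√184 → a₀=13, period (1,1,3,2,1,2,1,2,3,1,1,26); ℓ=12 even so k=11
step 0: (13, 1)  from 13·(1,0) + (0,1)
…
step 4: (217, 16)  from 2·(95,7) + (27,2)
step 5: (312, 23)  from 1·(217,16) + (95,7)
…
step 7: (1153, 85)  from 1·(841,62) + (312,23)
…
step 10: (13741, 1013)  from 1·(10594,781) + (3147,232)
step 11: (24335, 1794)  from 1·(13741,1013) + (10594,781)
(x₁, y₁) = (24335, 1794);  24335² − 184·1794² = 1 ✓

24335 1794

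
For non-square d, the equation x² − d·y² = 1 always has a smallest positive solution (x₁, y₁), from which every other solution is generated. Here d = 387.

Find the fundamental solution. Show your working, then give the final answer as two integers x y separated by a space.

[19; 1,2,19,2,1,38] for √387; ℓ=6 ⇒ convergent index 5
i=0: a=19 ⇒ p=19, q=1
i=1: a=1 ⇒ p=20, q=1
i=2: a=2 ⇒ p=59, q=3
i=3: a=19 ⇒ p=1141, q=58
i=4: a=2 ⇒ p=2341, q=119
i=5: a=1 ⇒ p=3482, q=177
→ (3482, 177).  Check: 3482²=12124324, 387·177²=12124323, difference 1.

3482 177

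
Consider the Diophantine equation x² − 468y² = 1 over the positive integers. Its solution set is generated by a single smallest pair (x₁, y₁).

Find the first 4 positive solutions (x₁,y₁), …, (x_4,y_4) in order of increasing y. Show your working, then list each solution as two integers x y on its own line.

649 30
842401 38940
1093435849 50544090
1419278889601 65606189880

√468 → a₀=21, period (1,1,1,2,1,1,1,42); ℓ=8 even so k=7
i=0: a=21 ⇒ p=21, q=1
…
i=5: a=1 ⇒ p=238, q=11
i=6: a=1 ⇒ p=411, q=19
i=7: a=1 ⇒ p=649, q=30
→ (649, 30).  Check: 649²=421201, 468·30²=421200, difference 1.
(x_2, y_2) = (649·649 + 468·30·30, 649·30 + 30·649) = (842401, 38940)
(x_3, y_3) = (649·842401 + 468·30·38940, 649·38940 + 30·842401) = (1093435849, 50544090)
(x_4, y_4) = (649·1093435849 + 468·30·50544090, 649·50544090 + 30·1093435849) = (1419278889601, 65606189880)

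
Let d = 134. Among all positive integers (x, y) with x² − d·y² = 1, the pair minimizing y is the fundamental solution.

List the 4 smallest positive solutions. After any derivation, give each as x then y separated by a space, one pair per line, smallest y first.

√134 → a₀=11, period (1,1,2,1,3,…,1,1,22); ℓ=14 even so k=13
k=0  a_k=11  p_k/q_k = 11/1
…
k=2  a_k=1  p_k/q_k = 23/2
k=3  a_k=2  p_k/q_k = 58/5
…
k=5  a_k=3  p_k/q_k = 301/26
k=6  a_k=1  p_k/q_k = 382/33
…
k=8  a_k=1  p_k/q_k = 4503/389
k=9  a_k=3  p_k/q_k = 17630/1523
k=10  a_k=1  p_k/q_k = 22133/1912
k=11  a_k=2  p_k/q_k = 61896/5347
k=12  a_k=1  p_k/q_k = 84029/7259
k=13  a_k=1  p_k/q_k = 145925/12606
fundamental: x₁=145925, y₁=12606  (since 21294105625 − 134·158911236 = 1)
(x_2, y_2) = (145925·145925 + 134·12606·12606, 145925·12606 + 12606·145925) = (42588211249, 3679061100)
(x_3, y_3) = (145925·42588211249 + 134·12606·3679061100, 145925·3679061100 + 12606·42588211249) = (12429369452874725, 1073733982022394)
(x_4, y_4) = (145925·12429369452874725 + 134·12606·1073733982022394, 145925·1073733982022394 + 12606·12429369452874725) = (3627511474778900280001, 313369262649556627800)

145925 12606
42588211249 3679061100
12429369452874725 1073733982022394
3627511474778900280001 313369262649556627800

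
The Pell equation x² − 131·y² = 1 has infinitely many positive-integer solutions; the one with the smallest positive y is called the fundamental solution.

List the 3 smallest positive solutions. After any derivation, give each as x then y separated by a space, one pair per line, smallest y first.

√131 = [11; 2,4,11,4,2,22, …], period ℓ=6 (even) → k=5
i=0: a=11 ⇒ p=11, q=1
i=1: a=2 ⇒ p=23, q=2
i=2: a=4 ⇒ p=103, q=9
i=3: a=11 ⇒ p=1156, q=101
i=4: a=4 ⇒ p=4727, q=413
i=5: a=2 ⇒ p=10610, q=927
fundamental: x₁=10610, y₁=927  (since 112572100 − 131·859329 = 1)
(10610+927√131)^2 = 225144199 + 19670940√131
(10610+927√131)^3 = 4777559892170 + 417417345873√131

10610 927
225144199 19670940
4777559892170 417417345873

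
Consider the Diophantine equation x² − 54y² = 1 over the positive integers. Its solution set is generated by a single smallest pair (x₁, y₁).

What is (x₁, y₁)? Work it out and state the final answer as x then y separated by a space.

√54 → a₀=7, period (2,1,6,1,2,14); ℓ=6 even so k=5
step 0: (7, 1)  from 7·(1,0) + (0,1)
…
step 2: (22, 3)  from 1·(15,2) + (7,1)
…
step 4: (169, 23)  from 1·(147,20) + (22,3)
step 5: (485, 66)  from 2·(169,23) + (147,20)
(x₁, y₁) = (485, 66);  485² − 54·66² = 1 ✓

485 66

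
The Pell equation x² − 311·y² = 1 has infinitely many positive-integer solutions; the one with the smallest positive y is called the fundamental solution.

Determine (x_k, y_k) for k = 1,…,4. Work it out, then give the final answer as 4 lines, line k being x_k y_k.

16883880 957397
570130807708799 32329152120720
19252040283316857636360 1091683049815963029803
650098275797375082487964044801 36863691222253451430108430560

√311 = [17; 1,1,1,2,1,…,1,1,34, …], period ℓ=16 (even) → k=15
k=0  a_k=17  p_k/q_k = 17/1
k=1  a_k=1  p_k/q_k = 18/1
…
k=3  a_k=1  p_k/q_k = 53/3
k=4  a_k=2  p_k/q_k = 141/8
k=5  a_k=1  p_k/q_k = 194/11
k=6  a_k=6  p_k/q_k = 1305/74
…
k=8  a_k=17  p_k/q_k = 71158/4035
k=9  a_k=3  p_k/q_k = 217583/12338
k=10  a_k=6  p_k/q_k = 1376656/78063
…
k=12  a_k=2  p_k/q_k = 4565134/258865
k=13  a_k=1  p_k/q_k = 6159373/349266
k=14  a_k=1  p_k/q_k = 10724507/608131
k=15  a_k=1  p_k/q_k = 16883880/957397
(x₁, y₁) = (16883880, 957397);  16883880² − 311·957397² = 1 ✓
(16883880+957397√311)^2 = 570130807708799 + 32329152120720√311
(16883880+957397√311)^3 = 19252040283316857636360 + 1091683049815963029803√311
(16883880+957397√311)^4 = 650098275797375082487964044801 + 36863691222253451430108430560√311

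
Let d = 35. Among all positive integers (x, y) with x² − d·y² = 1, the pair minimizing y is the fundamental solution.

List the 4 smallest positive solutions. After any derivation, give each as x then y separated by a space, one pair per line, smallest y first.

6 1
71 12
846 143
10081 1704

[5; 1,10] for √35; ℓ=2 ⇒ convergent index 1
i=0: a=5 ⇒ p=5, q=1
i=1: a=1 ⇒ p=6, q=1
(x₁, y₁) = (6, 1);  6² − 35·1² = 1 ✓
n=2: (6,1)∘(6,1) = (6·6+35·1·1, 6·1+1·6) = (71,12)
n=3: (71,12)∘(6,1) = (6·71+35·1·12, 6·12+1·71) = (846,143)
n=4: (846,143)∘(6,1) = (6·846+35·1·143, 6·143+1·846) = (10081,1704)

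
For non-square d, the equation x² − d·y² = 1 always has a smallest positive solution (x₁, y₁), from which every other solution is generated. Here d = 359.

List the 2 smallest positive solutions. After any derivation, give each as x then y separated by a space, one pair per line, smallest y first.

360 19
259199 13680

√359 = [18; 1,17,1,36, …], period ℓ=4 (even) → k=3
k=0  a_k=18  p_k/q_k = 18/1
k=1  a_k=1  p_k/q_k = 19/1
k=2  a_k=17  p_k/q_k = 341/18
k=3  a_k=1  p_k/q_k = 360/19
→ (360, 19).  Check: 360²=129600, 359·19²=129599, difference 1.
(x_2, y_2) = (360·360 + 359·19·19, 360·19 + 19·360) = (259199, 13680)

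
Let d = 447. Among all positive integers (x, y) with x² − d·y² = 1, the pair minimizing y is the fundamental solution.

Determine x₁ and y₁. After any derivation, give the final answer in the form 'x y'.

√447 = [21; 7,42, …], period ℓ=2 (even) → k=1
step 0: (21, 1)  from 21·(1,0) + (0,1)
step 1: (148, 7)  from 7·(21,1) + (1,0)
→ (148, 7).  Check: 148²=21904, 447·7²=21903, difference 1.

148 7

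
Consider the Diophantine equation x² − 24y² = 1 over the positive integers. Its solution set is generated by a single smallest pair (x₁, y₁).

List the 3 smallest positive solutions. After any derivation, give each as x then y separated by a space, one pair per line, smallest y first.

[4; 1,8] for √24; ℓ=2 ⇒ convergent index 1
a_0=4:  p_0=4·1+0=4,  q_0=4·0+1=1
a_1=1:  p_1=1·4+1=5,  q_1=1·1+0=1
fundamental: x₁=5, y₁=1  (since 25 − 24·1 = 1)
n=2: (5,1)∘(5,1) = (5·5+24·1·1, 5·1+1·5) = (49,10)
n=3: (49,10)∘(5,1) = (5·49+24·1·10, 5·10+1·49) = (485,99)

5 1
49 10
485 99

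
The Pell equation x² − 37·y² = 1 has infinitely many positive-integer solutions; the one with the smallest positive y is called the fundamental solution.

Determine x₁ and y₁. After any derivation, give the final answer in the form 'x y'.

73 12

√37 = [6; 12, …], period ℓ=1 (odd) → k=1
a_0=6:  p_0=6·1+0=6,  q_0=6·0+1=1
a_1=12:  p_1=12·6+1=73,  q_1=12·1+0=12
→ (73, 12).  Check: 73²=5329, 37·12²=5328, difference 1.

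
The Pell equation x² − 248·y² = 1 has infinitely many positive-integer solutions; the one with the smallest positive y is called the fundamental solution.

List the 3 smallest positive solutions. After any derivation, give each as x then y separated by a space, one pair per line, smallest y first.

63 4
7937 504
999999 63500

√248 → a₀=15, period (1,2,1,30); ℓ=4 even so k=3
k=0  a_k=15  p_k/q_k = 15/1
…
k=2  a_k=2  p_k/q_k = 47/3
k=3  a_k=1  p_k/q_k = 63/4
fundamental: x₁=63, y₁=4  (since 3969 − 248·16 = 1)
(63+4√248)^2 = 7937 + 504√248
(63+4√248)^3 = 999999 + 63500√248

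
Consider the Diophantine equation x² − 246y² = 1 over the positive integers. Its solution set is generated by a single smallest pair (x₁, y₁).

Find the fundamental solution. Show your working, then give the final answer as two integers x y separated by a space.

d=246: √d = [15; 1,2,5,1,14,1,5,2,1,30] (ℓ=10, even), read p_9/q_9
step 0: (15, 1)  from 15·(1,0) + (0,1)
…
step 3: (251, 16)  from 5·(47,3) + (16,1)
…
step 8: (60777, 3875)  from 2·(28028,1787) + (4721,301)
step 9: (88805, 5662)  from 1·(60777,3875) + (28028,1787)
→ (88805, 5662).  Check: 88805²=7886328025, 246·5662²=7886328024, difference 1.

88805 5662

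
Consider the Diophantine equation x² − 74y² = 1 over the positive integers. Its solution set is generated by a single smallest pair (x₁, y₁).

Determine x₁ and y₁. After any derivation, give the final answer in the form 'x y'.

√74 = [8; 1,1,1,1,16, …], period ℓ=5 (odd) → k=9
a_0=8:  p_0=8·1+0=8,  q_0=8·0+1=1
a_1=1:  p_1=1·8+1=9,  q_1=1·1+0=1
…
a_4=1:  p_4=1·26+17=43,  q_4=1·3+2=5
…
a_7=1:  p_7=1·757+714=1471,  q_7=1·88+83=171
a_8=1:  p_8=1·1471+757=2228,  q_8=1·171+88=259
a_9=1:  p_9=1·2228+1471=3699,  q_9=1·259+171=430
→ (3699, 430).  Check: 3699²=13682601, 74·430²=13682600, difference 1.

3699 430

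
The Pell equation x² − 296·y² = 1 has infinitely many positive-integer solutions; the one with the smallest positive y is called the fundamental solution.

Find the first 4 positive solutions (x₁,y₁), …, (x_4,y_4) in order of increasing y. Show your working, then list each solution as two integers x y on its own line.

3699 215
27365201 1590570
202447753299 11767036645
1497708451540801 87052535509140

√296 → a₀=17, period (4,1,7,1,4,34); ℓ=6 even so k=5
i=0: a=17 ⇒ p=17, q=1
i=1: a=4 ⇒ p=69, q=4
i=2: a=1 ⇒ p=86, q=5
i=3: a=7 ⇒ p=671, q=39
i=4: a=1 ⇒ p=757, q=44
i=5: a=4 ⇒ p=3699, q=215
(x₁, y₁) = (3699, 215);  3699² − 296·215² = 1 ✓
(x_2, y_2) = (3699·3699 + 296·215·215, 3699·215 + 215·3699) = (27365201, 1590570)
(x_3, y_3) = (3699·27365201 + 296·215·1590570, 3699·1590570 + 215·27365201) = (202447753299, 11767036645)
(x_4, y_4) = (3699·202447753299 + 296·215·11767036645, 3699·11767036645 + 215·202447753299) = (1497708451540801, 87052535509140)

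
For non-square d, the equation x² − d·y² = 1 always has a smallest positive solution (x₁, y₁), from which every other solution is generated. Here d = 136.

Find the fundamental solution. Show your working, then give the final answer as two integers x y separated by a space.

35 3

[11; 1,1,1,22] for √136; ℓ=4 ⇒ convergent index 3
step 0: (11, 1)  from 11·(1,0) + (0,1)
…
step 2: (23, 2)  from 1·(12,1) + (11,1)
step 3: (35, 3)  from 1·(23,2) + (12,1)
(x₁, y₁) = (35, 3);  35² − 136·3² = 1 ✓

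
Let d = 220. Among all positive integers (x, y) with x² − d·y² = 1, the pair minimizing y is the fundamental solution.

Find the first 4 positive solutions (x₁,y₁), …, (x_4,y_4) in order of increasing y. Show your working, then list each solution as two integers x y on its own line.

√220 → a₀=14, period (1,4,1,28); ℓ=4 even so k=3
k=0  a_k=14  p_k/q_k = 14/1
k=1  a_k=1  p_k/q_k = 15/1
k=2  a_k=4  p_k/q_k = 74/5
k=3  a_k=1  p_k/q_k = 89/6
→ (89, 6).  Check: 89²=7921, 220·6²=7920, difference 1.
(x_2, y_2) = (89·89 + 220·6·6, 89·6 + 6·89) = (15841, 1068)
(x_3, y_3) = (89·15841 + 220·6·1068, 89·1068 + 6·15841) = (2819609, 190098)
(x_4, y_4) = (89·2819609 + 220·6·190098, 89·190098 + 6·2819609) = (501874561, 33836376)

89 6
15841 1068
2819609 190098
501874561 33836376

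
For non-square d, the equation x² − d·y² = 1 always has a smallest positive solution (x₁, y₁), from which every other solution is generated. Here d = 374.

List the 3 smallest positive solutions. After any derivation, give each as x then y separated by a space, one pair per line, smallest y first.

√374 = [19; 2,1,18,1,2,38, …], period ℓ=6 (even) → k=5
k=0  a_k=19  p_k/q_k = 19/1
k=1  a_k=2  p_k/q_k = 39/2
…
k=3  a_k=18  p_k/q_k = 1083/56
k=4  a_k=1  p_k/q_k = 1141/59
k=5  a_k=2  p_k/q_k = 3365/174
fundamental: x₁=3365, y₁=174  (since 11323225 − 374·30276 = 1)
k=2:  x_2 = 3365·3365+374·174·174 = 22646449,  y_2 = 3365·174+174·3365 = 1171020
k=3:  x_3 = 3365·22646449+374·174·1171020 = 152410598405,  y_3 = 3365·1171020+174·22646449 = 7880964426

3365 174
22646449 1171020
152410598405 7880964426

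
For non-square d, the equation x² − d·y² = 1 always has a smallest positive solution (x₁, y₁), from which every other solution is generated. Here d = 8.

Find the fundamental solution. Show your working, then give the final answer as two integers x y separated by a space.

3 1

[2; 1,4] for √8; ℓ=2 ⇒ convergent index 1
k=0  a_k=2  p_k/q_k = 2/1
k=1  a_k=1  p_k/q_k = 3/1
(x₁, y₁) = (3, 1);  3² − 8·1² = 1 ✓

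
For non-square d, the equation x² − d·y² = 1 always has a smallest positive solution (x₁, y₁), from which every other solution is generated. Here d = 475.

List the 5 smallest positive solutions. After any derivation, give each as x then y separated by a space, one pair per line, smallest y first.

57799 2652
6681448801 306565896
772362118440199 35438404443156
89283516160768675201 4096608676513381392
10320995900380175197444999 473559769752155457709260

[21; 1,3,1,6,2,6,1,3,1,42] for √475; ℓ=10 ⇒ convergent index 9
a_0=21:  p_0=21·1+0=21,  q_0=21·0+1=1
a_1=1:  p_1=1·21+1=22,  q_1=1·1+0=1
a_2=3:  p_2=3·22+21=87,  q_2=3·1+1=4
a_3=1:  p_3=1·87+22=109,  q_3=1·4+1=5
a_4=6:  p_4=6·109+87=741,  q_4=6·5+4=34
…
a_7=1:  p_7=1·10287+1591=11878,  q_7=1·472+73=545
a_8=3:  p_8=3·11878+10287=45921,  q_8=3·545+472=2107
a_9=1:  p_9=1·45921+11878=57799,  q_9=1·2107+545=2652
(x₁, y₁) = (57799, 2652);  57799² − 475·2652² = 1 ✓
k=2:  x_2 = 57799·57799+475·2652·2652 = 6681448801,  y_2 = 57799·2652+2652·57799 = 306565896
k=3:  x_3 = 57799·6681448801+475·2652·306565896 = 772362118440199,  y_3 = 57799·306565896+2652·6681448801 = 35438404443156
k=4:  x_4 = 57799·772362118440199+475·2652·35438404443156 = 89283516160768675201,  y_4 = 57799·35438404443156+2652·772362118440199 = 4096608676513381392
k=5:  x_5 = 57799·89283516160768675201+475·2652·4096608676513381392 = 10320995900380175197444999,  y_5 = 57799·4096608676513381392+2652·89283516160768675201 = 473559769752155457709260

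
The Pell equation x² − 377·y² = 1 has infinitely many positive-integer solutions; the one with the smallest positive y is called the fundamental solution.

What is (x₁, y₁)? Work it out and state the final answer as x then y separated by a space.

233 12

√377 = [19; 2,2,2,38, …], period ℓ=4 (even) → k=3
step 0: (19, 1)  from 19·(1,0) + (0,1)
step 1: (39, 2)  from 2·(19,1) + (1,0)
step 2: (97, 5)  from 2·(39,2) + (19,1)
step 3: (233, 12)  from 2·(97,5) + (39,2)
(x₁, y₁) = (233, 12);  233² − 377·12² = 1 ✓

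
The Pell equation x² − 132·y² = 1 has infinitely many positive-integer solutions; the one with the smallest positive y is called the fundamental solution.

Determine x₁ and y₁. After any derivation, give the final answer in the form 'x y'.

23 2

√132 = [11; 2,22, …], period ℓ=2 (even) → k=1
step 0: (11, 1)  from 11·(1,0) + (0,1)
step 1: (23, 2)  from 2·(11,1) + (1,0)
fundamental: x₁=23, y₁=2  (since 529 − 132·4 = 1)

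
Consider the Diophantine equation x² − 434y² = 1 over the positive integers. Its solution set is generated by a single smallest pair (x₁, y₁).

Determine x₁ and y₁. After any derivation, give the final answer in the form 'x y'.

125 6

[20; 1,4,1,40] for √434; ℓ=4 ⇒ convergent index 3
a_0=20:  p_0=20·1+0=20,  q_0=20·0+1=1
a_1=1:  p_1=1·20+1=21,  q_1=1·1+0=1
a_2=4:  p_2=4·21+20=104,  q_2=4·1+1=5
a_3=1:  p_3=1·104+21=125,  q_3=1·5+1=6
fundamental: x₁=125, y₁=6  (since 15625 − 434·36 = 1)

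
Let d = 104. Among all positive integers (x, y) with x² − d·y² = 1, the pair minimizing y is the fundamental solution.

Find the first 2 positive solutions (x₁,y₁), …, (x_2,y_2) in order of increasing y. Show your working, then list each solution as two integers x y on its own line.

51 5
5201 510

√104 → a₀=10, period (5,20); ℓ=2 even so k=1
k=0  a_k=10  p_k/q_k = 10/1
k=1  a_k=5  p_k/q_k = 51/5
→ (51, 5).  Check: 51²=2601, 104·5²=2600, difference 1.
(51+5√104)^2 = 5201 + 510√104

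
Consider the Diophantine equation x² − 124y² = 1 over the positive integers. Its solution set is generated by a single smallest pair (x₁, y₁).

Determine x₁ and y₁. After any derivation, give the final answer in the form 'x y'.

4620799 414960

√124 → a₀=11, period (7,2,1,1,1,…,2,7,22); ℓ=16 even so k=15
k=0  a_k=11  p_k/q_k = 11/1
k=1  a_k=7  p_k/q_k = 78/7
k=2  a_k=2  p_k/q_k = 167/15
…
k=10  a_k=3  p_k/q_k = 67292/6043
…
k=12  a_k=1  p_k/q_k = 152167/13665
…
k=14  a_k=2  p_k/q_k = 626251/56239
k=15  a_k=7  p_k/q_k = 4620799/414960
→ (4620799, 414960).  Check: 4620799²=21351783398401, 124·414960²=21351783398400, difference 1.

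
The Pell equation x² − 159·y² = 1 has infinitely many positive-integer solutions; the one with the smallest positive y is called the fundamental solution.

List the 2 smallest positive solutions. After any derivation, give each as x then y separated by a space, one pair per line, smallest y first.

1324 105
3505951 278040

√159 → a₀=12, period (1,1,1,1,3,1,1,1,1,24); ℓ=10 even so k=9
k=0  a_k=12  p_k/q_k = 12/1
k=1  a_k=1  p_k/q_k = 13/1
…
k=8  a_k=1  p_k/q_k = 807/64
k=9  a_k=1  p_k/q_k = 1324/105
fundamental: x₁=1324, y₁=105  (since 1752976 − 159·11025 = 1)
k=2:  x_2 = 1324·1324+159·105·105 = 3505951,  y_2 = 1324·105+105·1324 = 278040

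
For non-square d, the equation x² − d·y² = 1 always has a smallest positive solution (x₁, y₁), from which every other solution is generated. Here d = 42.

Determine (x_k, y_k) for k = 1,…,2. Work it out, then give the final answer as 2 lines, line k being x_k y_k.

13 2
337 52

√42 = [6; 2,12, …], period ℓ=2 (even) → k=1
k=0  a_k=6  p_k/q_k = 6/1
k=1  a_k=2  p_k/q_k = 13/2
→ (13, 2).  Check: 13²=169, 42·2²=168, difference 1.
(x_2, y_2) = (13·13 + 42·2·2, 13·2 + 2·13) = (337, 52)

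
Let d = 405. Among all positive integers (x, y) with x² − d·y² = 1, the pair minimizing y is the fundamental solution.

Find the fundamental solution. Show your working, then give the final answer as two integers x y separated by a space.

161 8

√405 = [20; 8,40, …], period ℓ=2 (even) → k=1
k=0  a_k=20  p_k/q_k = 20/1
k=1  a_k=8  p_k/q_k = 161/8
fundamental: x₁=161, y₁=8  (since 25921 − 405·64 = 1)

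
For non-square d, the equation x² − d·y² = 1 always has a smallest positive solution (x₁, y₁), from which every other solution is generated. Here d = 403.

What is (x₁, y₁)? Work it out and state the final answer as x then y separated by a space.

669878 33369

√403 = [20; 13,2,1,3,1,3,1,2,13,40, …], period ℓ=10 (even) → k=9
a_0=20:  p_0=20·1+0=20,  q_0=20·0+1=1
a_1=13:  p_1=13·20+1=261,  q_1=13·1+0=13
…
a_5=1:  p_5=1·2951+803=3754,  q_5=1·147+40=187
…
a_8=2:  p_8=2·17967+14213=50147,  q_8=2·895+708=2498
a_9=13:  p_9=13·50147+17967=669878,  q_9=13·2498+895=33369
→ (669878, 33369).  Check: 669878²=448736534884, 403·33369²=448736534883, difference 1.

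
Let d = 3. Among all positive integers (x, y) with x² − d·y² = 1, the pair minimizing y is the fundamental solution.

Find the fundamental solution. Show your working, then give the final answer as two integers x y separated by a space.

2 1

[1; 1,2] for √3; ℓ=2 ⇒ convergent index 1
a_0=1:  p_0=1·1+0=1,  q_0=1·0+1=1
a_1=1:  p_1=1·1+1=2,  q_1=1·1+0=1
→ (2, 1).  Check: 2²=4, 3·1²=3, difference 1.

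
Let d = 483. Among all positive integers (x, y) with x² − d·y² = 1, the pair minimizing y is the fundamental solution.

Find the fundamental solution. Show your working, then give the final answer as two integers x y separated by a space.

√483 = [21; 1,42, …], period ℓ=2 (even) → k=1
a_0=21:  p_0=21·1+0=21,  q_0=21·0+1=1
a_1=1:  p_1=1·21+1=22,  q_1=1·1+0=1
→ (22, 1).  Check: 22²=484, 483·1²=483, difference 1.

22 1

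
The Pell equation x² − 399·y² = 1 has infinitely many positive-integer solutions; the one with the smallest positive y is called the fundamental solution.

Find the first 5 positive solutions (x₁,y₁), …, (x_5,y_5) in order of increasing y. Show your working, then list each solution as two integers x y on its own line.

20 1
799 40
31940 1599
1276801 63920
51040100 2555201

√399 = [19; 1,38, …], period ℓ=2 (even) → k=1
step 0: (19, 1)  from 19·(1,0) + (0,1)
step 1: (20, 1)  from 1·(19,1) + (1,0)
fundamental: x₁=20, y₁=1  (since 400 − 399·1 = 1)
n=2: (20,1)∘(20,1) = (20·20+399·1·1, 20·1+1·20) = (799,40)
n=3: (799,40)∘(20,1) = (20·799+399·1·40, 20·40+1·799) = (31940,1599)
n=4: (31940,1599)∘(20,1) = (20·31940+399·1·1599, 20·1599+1·31940) = (1276801,63920)
n=5: (1276801,63920)∘(20,1) = (20·1276801+399·1·63920, 20·63920+1·1276801) = (51040100,2555201)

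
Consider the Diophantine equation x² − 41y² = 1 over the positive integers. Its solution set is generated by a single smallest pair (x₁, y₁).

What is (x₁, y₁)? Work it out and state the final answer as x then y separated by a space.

d=41: √d = [6; 2,2,12] (ℓ=3, odd), read p_5/q_5
a_0=6:  p_0=6·1+0=6,  q_0=6·0+1=1
…
a_2=2:  p_2=2·13+6=32,  q_2=2·2+1=5
a_3=12:  p_3=12·32+13=397,  q_3=12·5+2=62
a_4=2:  p_4=2·397+32=826,  q_4=2·62+5=129
a_5=2:  p_5=2·826+397=2049,  q_5=2·129+62=320
→ (2049, 320).  Check: 2049²=4198401, 41·320²=4198400, difference 1.

2049 320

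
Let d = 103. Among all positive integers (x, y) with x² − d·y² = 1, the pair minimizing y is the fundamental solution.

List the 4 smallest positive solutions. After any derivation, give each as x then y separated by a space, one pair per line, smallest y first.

√103 = [10; 6,1,2,1,1,9,1,1,2,1,6,20, …], period ℓ=12 (even) → k=11
a_0=10:  p_0=10·1+0=10,  q_0=10·0+1=1
…
a_2=1:  p_2=1·61+10=71,  q_2=1·6+1=7
…
a_4=1:  p_4=1·203+71=274,  q_4=1·20+7=27
a_5=1:  p_5=1·274+203=477,  q_5=1·27+20=47
…
a_7=1:  p_7=1·4567+477=5044,  q_7=1·450+47=497
…
a_9=2:  p_9=2·9611+5044=24266,  q_9=2·947+497=2391
a_10=1:  p_10=1·24266+9611=33877,  q_10=1·2391+947=3338
a_11=6:  p_11=6·33877+24266=227528,  q_11=6·3338+2391=22419
→ (227528, 22419).  Check: 227528²=51768990784, 103·22419²=51768990783, difference 1.
(x_2, y_2) = (227528·227528 + 103·22419·22419, 227528·22419 + 22419·227528) = (103537981567, 10201900464)
(x_3, y_3) = (227528·103537981567 + 103·22419·10201900464, 227528·10201900464 + 22419·103537981567) = (47115579739725224, 4642436017523565)
(x_4, y_4) = (227528·47115579739725224 + 103·22419·4642436017523565, 227528·4642436017523565 + 22419·47115579739725224) = (21440227253936863550977, 2112568364380001494176)

227528 22419
103537981567 10201900464
47115579739725224 4642436017523565
21440227253936863550977 2112568364380001494176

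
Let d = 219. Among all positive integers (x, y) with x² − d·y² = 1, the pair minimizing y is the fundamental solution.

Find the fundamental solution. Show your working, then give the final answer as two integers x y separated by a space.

74 5

√219 = [14; 1,3,1,28, …], period ℓ=4 (even) → k=3
step 0: (14, 1)  from 14·(1,0) + (0,1)
…
step 2: (59, 4)  from 3·(15,1) + (14,1)
step 3: (74, 5)  from 1·(59,4) + (15,1)
fundamental: x₁=74, y₁=5  (since 5476 − 219·25 = 1)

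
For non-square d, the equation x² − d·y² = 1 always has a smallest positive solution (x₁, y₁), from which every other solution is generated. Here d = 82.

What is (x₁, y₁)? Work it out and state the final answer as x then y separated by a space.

163 18

d=82: √d = [9; 18] (ℓ=1, odd), read p_1/q_1
k=0  a_k=9  p_k/q_k = 9/1
k=1  a_k=18  p_k/q_k = 163/18
(x₁, y₁) = (163, 18);  163² − 82·18² = 1 ✓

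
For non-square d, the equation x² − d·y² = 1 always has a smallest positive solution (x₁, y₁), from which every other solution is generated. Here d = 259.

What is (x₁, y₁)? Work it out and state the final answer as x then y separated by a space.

847225 52644

√259 = [16; 10,1,2,3,4,3,2,1,10,32, …], period ℓ=10 (even) → k=9
a_0=16:  p_0=16·1+0=16,  q_0=16·0+1=1
a_1=10:  p_1=10·16+1=161,  q_1=10·1+0=10
…
a_3=2:  p_3=2·177+161=515,  q_3=2·11+10=32
a_4=3:  p_4=3·515+177=1722,  q_4=3·32+11=107
…
a_7=2:  p_7=2·23931+7403=55265,  q_7=2·1487+460=3434
a_8=1:  p_8=1·55265+23931=79196,  q_8=1·3434+1487=4921
a_9=10:  p_9=10·79196+55265=847225,  q_9=10·4921+3434=52644
→ (847225, 52644).  Check: 847225²=717790200625, 259·52644²=717790200624, difference 1.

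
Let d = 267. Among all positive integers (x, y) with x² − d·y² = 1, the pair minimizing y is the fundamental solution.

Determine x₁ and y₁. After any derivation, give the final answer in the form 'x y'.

√267 → a₀=16, period (2,1,15,1,2,32); ℓ=6 even so k=5
a_0=16:  p_0=16·1+0=16,  q_0=16·0+1=1
a_1=2:  p_1=2·16+1=33,  q_1=2·1+0=2
a_2=1:  p_2=1·33+16=49,  q_2=1·2+1=3
a_3=15:  p_3=15·49+33=768,  q_3=15·3+2=47
a_4=1:  p_4=1·768+49=817,  q_4=1·47+3=50
a_5=2:  p_5=2·817+768=2402,  q_5=2·50+47=147
fundamental: x₁=2402, y₁=147  (since 5769604 − 267·21609 = 1)

2402 147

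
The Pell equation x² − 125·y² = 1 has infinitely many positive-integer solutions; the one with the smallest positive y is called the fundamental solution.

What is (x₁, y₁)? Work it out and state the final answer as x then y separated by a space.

930249 83204

√125 = [11; 5,1,1,5,22, …], period ℓ=5 (odd) → k=9
a_0=11:  p_0=11·1+0=11,  q_0=11·0+1=1
…
a_4=5:  p_4=5·123+67=682,  q_4=5·11+6=61
…
a_6=5:  p_6=5·15127+682=76317,  q_6=5·1353+61=6826
a_7=1:  p_7=1·76317+15127=91444,  q_7=1·6826+1353=8179
a_8=1:  p_8=1·91444+76317=167761,  q_8=1·8179+6826=15005
a_9=5:  p_9=5·167761+91444=930249,  q_9=5·15005+8179=83204
(x₁, y₁) = (930249, 83204);  930249² − 125·83204² = 1 ✓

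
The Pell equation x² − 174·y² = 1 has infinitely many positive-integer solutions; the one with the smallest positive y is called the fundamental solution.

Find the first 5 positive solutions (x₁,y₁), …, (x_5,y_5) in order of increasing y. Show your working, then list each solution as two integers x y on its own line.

1451 110
4210801 319220
12219743051 926376330
35461690123201 2688343790440
102909812517786251 7801572753480550

[13; 5,4,5,26] for √174; ℓ=4 ⇒ convergent index 3
a_0=13:  p_0=13·1+0=13,  q_0=13·0+1=1
a_1=5:  p_1=5·13+1=66,  q_1=5·1+0=5
a_2=4:  p_2=4·66+13=277,  q_2=4·5+1=21
a_3=5:  p_3=5·277+66=1451,  q_3=5·21+5=110
(x₁, y₁) = (1451, 110);  1451² − 174·110² = 1 ✓
k=2:  x_2 = 1451·1451+174·110·110 = 4210801,  y_2 = 1451·110+110·1451 = 319220
k=3:  x_3 = 1451·4210801+174·110·319220 = 12219743051,  y_3 = 1451·319220+110·4210801 = 926376330
k=4:  x_4 = 1451·12219743051+174·110·926376330 = 35461690123201,  y_4 = 1451·926376330+110·12219743051 = 2688343790440
k=5:  x_5 = 1451·35461690123201+174·110·2688343790440 = 102909812517786251,  y_5 = 1451·2688343790440+110·35461690123201 = 7801572753480550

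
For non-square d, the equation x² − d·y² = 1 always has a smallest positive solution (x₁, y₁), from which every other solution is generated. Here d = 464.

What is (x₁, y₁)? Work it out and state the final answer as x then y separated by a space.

9801 455

√464 = [21; 1,1,5,1,1,1,5,1,1,42, …], period ℓ=10 (even) → k=9
i=0: a=21 ⇒ p=21, q=1
…
i=2: a=1 ⇒ p=43, q=2
i=3: a=5 ⇒ p=237, q=11
…
i=5: a=1 ⇒ p=517, q=24
i=6: a=1 ⇒ p=797, q=37
i=7: a=5 ⇒ p=4502, q=209
i=8: a=1 ⇒ p=5299, q=246
i=9: a=1 ⇒ p=9801, q=455
→ (9801, 455).  Check: 9801²=96059601, 464·455²=96059600, difference 1.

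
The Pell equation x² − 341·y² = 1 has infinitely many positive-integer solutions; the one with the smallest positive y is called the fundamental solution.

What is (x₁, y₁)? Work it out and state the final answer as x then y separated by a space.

d=341: √d = [18; 2,6,1,8,2,…,6,2,36] (ℓ=14, even), read p_13/q_13
a_0=18:  p_0=18·1+0=18,  q_0=18·0+1=1
…
a_2=6:  p_2=6·37+18=240,  q_2=6·2+1=13
a_3=1:  p_3=1·240+37=277,  q_3=1·13+2=15
a_4=8:  p_4=8·277+240=2456,  q_4=8·15+13=133
a_5=2:  p_5=2·2456+277=5189,  q_5=2·133+15=281
a_6=1:  p_6=1·5189+2456=7645,  q_6=1·281+133=414
a_7=2:  p_7=2·7645+5189=20479,  q_7=2·414+281=1109
a_8=1:  p_8=1·20479+7645=28124,  q_8=1·1109+414=1523
a_9=2:  p_9=2·28124+20479=76727,  q_9=2·1523+1109=4155
a_10=8:  p_10=8·76727+28124=641940,  q_10=8·4155+1523=34763
…
a_12=6:  p_12=6·718667+641940=4953942,  q_12=6·38918+34763=268271
a_13=2:  p_13=2·4953942+718667=10626551,  q_13=2·268271+38918=575460
→ (10626551, 575460).  Check: 10626551²=112923586155601, 341·575460²=112923586155600, difference 1.

10626551 575460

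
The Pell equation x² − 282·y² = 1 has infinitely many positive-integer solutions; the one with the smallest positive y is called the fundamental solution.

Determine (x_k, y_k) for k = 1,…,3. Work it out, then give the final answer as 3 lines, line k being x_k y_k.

d=282: √d = [16; 1,3,1,4,1,3,1,32] (ℓ=8, even), read p_7/q_7
step 0: (16, 1)  from 16·(1,0) + (0,1)
step 1: (17, 1)  from 1·(16,1) + (1,0)
step 2: (67, 4)  from 3·(17,1) + (16,1)
step 3: (84, 5)  from 1·(67,4) + (17,1)
step 4: (403, 24)  from 4·(84,5) + (67,4)
…
step 6: (1864, 111)  from 3·(487,29) + (403,24)
step 7: (2351, 140)  from 1·(1864,111) + (487,29)
(x₁, y₁) = (2351, 140);  2351² − 282·140² = 1 ✓
n=2: (2351,140)∘(2351,140) = (2351·2351+282·140·140, 2351·140+140·2351) = (11054401,658280)
n=3: (11054401,658280)∘(2351,140) = (2351·11054401+282·140·658280, 2351·658280+140·11054401) = (51977791151,3095232420)

2351 140
11054401 658280
51977791151 3095232420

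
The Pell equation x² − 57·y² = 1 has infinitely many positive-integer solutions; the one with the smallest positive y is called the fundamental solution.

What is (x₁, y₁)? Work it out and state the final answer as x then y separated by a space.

151 20

d=57: √d = [7; 1,1,4,1,1,14] (ℓ=6, even), read p_5/q_5
k=0  a_k=7  p_k/q_k = 7/1
k=1  a_k=1  p_k/q_k = 8/1
k=2  a_k=1  p_k/q_k = 15/2
…
k=4  a_k=1  p_k/q_k = 83/11
k=5  a_k=1  p_k/q_k = 151/20
(x₁, y₁) = (151, 20);  151² − 57·20² = 1 ✓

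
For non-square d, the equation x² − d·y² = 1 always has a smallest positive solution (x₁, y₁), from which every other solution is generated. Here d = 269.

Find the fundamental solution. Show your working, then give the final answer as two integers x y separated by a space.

13449 820

√269 → a₀=16, period (2,2,32); ℓ=3 odd so k=5
a_0=16:  p_0=16·1+0=16,  q_0=16·0+1=1
…
a_4=2:  p_4=2·2657+82=5396,  q_4=2·162+5=329
a_5=2:  p_5=2·5396+2657=13449,  q_5=2·329+162=820
fundamental: x₁=13449, y₁=820  (since 180875601 − 269·672400 = 1)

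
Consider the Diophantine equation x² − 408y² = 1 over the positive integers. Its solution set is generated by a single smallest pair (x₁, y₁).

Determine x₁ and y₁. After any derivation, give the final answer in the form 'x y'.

101 5

√408 → a₀=20, period (5,40); ℓ=2 even so k=1
i=0: a=20 ⇒ p=20, q=1
i=1: a=5 ⇒ p=101, q=5
fundamental: x₁=101, y₁=5  (since 10201 − 408·25 = 1)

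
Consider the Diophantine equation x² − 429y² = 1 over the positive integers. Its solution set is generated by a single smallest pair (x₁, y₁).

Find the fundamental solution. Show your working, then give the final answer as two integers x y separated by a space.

√429 → a₀=20, period (1,2,2,9,1,12,1,9,2,2,1,40); ℓ=12 even so k=11
a_0=20:  p_0=20·1+0=20,  q_0=20·0+1=1
a_1=1:  p_1=1·20+1=21,  q_1=1·1+0=1
a_2=2:  p_2=2·21+20=62,  q_2=2·1+1=3
a_3=2:  p_3=2·62+21=145,  q_3=2·3+1=7
…
a_8=9:  p_8=9·21023+19511=208718,  q_8=9·1015+942=10077
a_9=2:  p_9=2·208718+21023=438459,  q_9=2·10077+1015=21169
a_10=2:  p_10=2·438459+208718=1085636,  q_10=2·21169+10077=52415
a_11=1:  p_11=1·1085636+438459=1524095,  q_11=1·52415+21169=73584
fundamental: x₁=1524095, y₁=73584  (since 2322865569025 − 429·5414605056 = 1)

1524095 73584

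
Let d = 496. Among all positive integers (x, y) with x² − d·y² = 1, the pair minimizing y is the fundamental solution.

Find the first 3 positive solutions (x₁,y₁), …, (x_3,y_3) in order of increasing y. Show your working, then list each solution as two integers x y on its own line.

4620799 207480
42703566796801 1917446753040
394649197502177907199 17720272078000750440

[22; 3,1,2,4,1,…,1,3,44] for √496; ℓ=16 ⇒ convergent index 15
k=0  a_k=22  p_k/q_k = 22/1
k=1  a_k=3  p_k/q_k = 67/3
k=2  a_k=1  p_k/q_k = 89/4
k=3  a_k=2  p_k/q_k = 245/11
k=4  a_k=4  p_k/q_k = 1069/48
…
k=7  a_k=2  p_k/q_k = 6080/273
k=8  a_k=2  p_k/q_k = 14543/653
k=9  a_k=2  p_k/q_k = 35166/1579
k=10  a_k=1  p_k/q_k = 49709/2232
…
k=12  a_k=4  p_k/q_k = 389209/17476
k=13  a_k=2  p_k/q_k = 863293/38763
k=14  a_k=1  p_k/q_k = 1252502/56239
k=15  a_k=3  p_k/q_k = 4620799/207480
fundamental: x₁=4620799, y₁=207480  (since 21351783398401 − 496·43047950400 = 1)
n=2: (4620799,207480)∘(4620799,207480) = (4620799·4620799+496·207480·207480, 4620799·207480+207480·4620799) = (42703566796801,1917446753040)
n=3: (42703566796801,1917446753040)∘(4620799,207480) = (4620799·42703566796801+496·207480·1917446753040, 4620799·1917446753040+207480·42703566796801) = (394649197502177907199,17720272078000750440)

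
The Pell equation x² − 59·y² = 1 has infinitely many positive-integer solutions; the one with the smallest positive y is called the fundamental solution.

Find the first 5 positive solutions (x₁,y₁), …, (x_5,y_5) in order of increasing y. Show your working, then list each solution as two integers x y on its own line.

530 69
561799 73140
595506410 77528331
631236232801 82179957720
669109811262650 87110677654869

d=59: √d = [7; 1,2,7,2,1,14] (ℓ=6, even), read p_5/q_5
i=0: a=7 ⇒ p=7, q=1
…
i=4: a=2 ⇒ p=361, q=47
i=5: a=1 ⇒ p=530, q=69
(x₁, y₁) = (530, 69);  530² − 59·69² = 1 ✓
n=2: (530,69)∘(530,69) = (530·530+59·69·69, 530·69+69·530) = (561799,73140)
n=3: (561799,73140)∘(530,69) = (530·561799+59·69·73140, 530·73140+69·561799) = (595506410,77528331)
n=4: (595506410,77528331)∘(530,69) = (530·595506410+59·69·77528331, 530·77528331+69·595506410) = (631236232801,82179957720)
n=5: (631236232801,82179957720)∘(530,69) = (530·631236232801+59·69·82179957720, 530·82179957720+69·631236232801) = (669109811262650,87110677654869)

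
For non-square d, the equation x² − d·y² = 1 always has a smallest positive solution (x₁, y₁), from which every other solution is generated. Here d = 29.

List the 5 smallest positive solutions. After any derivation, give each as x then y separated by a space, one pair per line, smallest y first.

9801 1820
192119201 35675640
3765920568201 699313893460
73819574785756801 13707950903927280
1447011301184484245001 268703252919468649100

d=29: √d = [5; 2,1,1,2,10] (ℓ=5, odd), read p_9/q_9
step 0: (5, 1)  from 5·(1,0) + (0,1)
…
step 6: (1524, 283)  from 2·(727,135) + (70,13)
…
step 8: (3775, 701)  from 1·(2251,418) + (1524,283)
step 9: (9801, 1820)  from 2·(3775,701) + (2251,418)
fundamental: x₁=9801, y₁=1820  (since 96059601 − 29·3312400 = 1)
n=2: (9801,1820)∘(9801,1820) = (9801·9801+29·1820·1820, 9801·1820+1820·9801) = (192119201,35675640)
n=3: (192119201,35675640)∘(9801,1820) = (9801·192119201+29·1820·35675640, 9801·35675640+1820·192119201) = (3765920568201,699313893460)
n=4: (3765920568201,699313893460)∘(9801,1820) = (9801·3765920568201+29·1820·699313893460, 9801·699313893460+1820·3765920568201) = (73819574785756801,13707950903927280)
n=5: (73819574785756801,13707950903927280)∘(9801,1820) = (9801·73819574785756801+29·1820·13707950903927280, 9801·13707950903927280+1820·73819574785756801) = (1447011301184484245001,268703252919468649100)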